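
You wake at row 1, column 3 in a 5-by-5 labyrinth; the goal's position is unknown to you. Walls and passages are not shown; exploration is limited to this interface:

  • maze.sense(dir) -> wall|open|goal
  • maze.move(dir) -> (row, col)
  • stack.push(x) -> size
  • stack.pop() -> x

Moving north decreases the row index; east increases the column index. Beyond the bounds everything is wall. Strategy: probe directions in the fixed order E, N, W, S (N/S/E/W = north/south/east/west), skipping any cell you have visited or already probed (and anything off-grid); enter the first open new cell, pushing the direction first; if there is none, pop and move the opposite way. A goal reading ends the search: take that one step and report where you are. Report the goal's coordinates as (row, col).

>> sense(dir: east)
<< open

>> push(x: east)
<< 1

>> move(dir: east)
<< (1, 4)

>> sense(dir: north)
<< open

>> push(x: north)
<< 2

>> move(dir: north)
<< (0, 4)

>> sense(dir: west)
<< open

>> push(x: west)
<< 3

>> move(dir: west)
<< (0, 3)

>> sense(dir: west)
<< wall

>> pop()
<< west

>> move(dir: east)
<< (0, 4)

>> pop()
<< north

>> move(dir: south)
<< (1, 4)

>> sense(dir: south)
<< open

>> push(x: south)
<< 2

>> move(dir: south)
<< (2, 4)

>> sense(dir: west)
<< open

>> push(x: west)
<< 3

>> move(dir: west)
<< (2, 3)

>> sense(dir: west)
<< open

>> push(x: west)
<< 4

>> move(dir: west)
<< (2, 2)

>> sense(dir: north)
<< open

>> push(x: north)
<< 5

>> move(dir: north)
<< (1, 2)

>> sense(dir: west)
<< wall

>> pop()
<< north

>> move(dir: south)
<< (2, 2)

>> sense(dir: west)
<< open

>> push(x: west)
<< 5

>> move(dir: west)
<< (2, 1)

>> sense(dir: west)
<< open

>> push(x: west)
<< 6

>> move(dir: west)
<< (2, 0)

>> sense(dir: north)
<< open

>> push(x: north)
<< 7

>> move(dir: north)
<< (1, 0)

>> sense(dir: north)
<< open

>> push(x: north)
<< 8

>> move(dir: north)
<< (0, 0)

>> sense(dir: east)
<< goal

>> move(dir: east)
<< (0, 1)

Answer: (0, 1)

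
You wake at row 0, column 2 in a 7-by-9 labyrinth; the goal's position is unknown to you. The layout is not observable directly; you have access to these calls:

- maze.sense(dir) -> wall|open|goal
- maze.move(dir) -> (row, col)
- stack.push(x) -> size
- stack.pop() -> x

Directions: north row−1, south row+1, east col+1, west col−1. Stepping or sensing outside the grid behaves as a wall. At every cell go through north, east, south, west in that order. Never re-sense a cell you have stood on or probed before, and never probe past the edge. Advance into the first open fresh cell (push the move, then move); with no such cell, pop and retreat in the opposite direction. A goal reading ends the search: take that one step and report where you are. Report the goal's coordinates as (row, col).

Invoking maze.sense(east), and observe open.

I try stack.push(east), : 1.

Then maze.move(east), yielding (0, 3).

Using maze.sense(east), and observe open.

Calling stack.push(east), and see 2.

Invoking maze.move(east), : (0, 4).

I try maze.sense(east), giving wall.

Calling maze.sense(south), and get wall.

I try stack.pop, which returns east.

I use maze.move(west), which returns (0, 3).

Next I call maze.sense(south), — result: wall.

Invoking stack.pop(), and see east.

I call maze.move(west), which returns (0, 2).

Then maze.sense(south), yielding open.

I use stack.push(south), : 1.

I run maze.move(south), and observe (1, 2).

Next I call maze.sense(south), yielding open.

Using stack.push(south), and get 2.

Next I call maze.move(south), — result: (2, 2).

I try maze.sense(east), yielding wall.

I use maze.sense(south), and see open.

Then stack.push(south), which returns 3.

I try maze.move(south), and see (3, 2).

I try maze.sense(east), and observe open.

Using stack.push(east), and observe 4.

Using maze.move(east), yielding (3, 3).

I try maze.sense(east), which returns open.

I invoke stack.push(east), : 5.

I call maze.move(east), which returns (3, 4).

Next I call maze.sense(north), → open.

I call stack.push(north), and get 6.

Using maze.move(north), : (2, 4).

I run maze.sense(east), and observe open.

Now I run stack.push(east), which returns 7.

I use maze.move(east), which returns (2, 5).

Using maze.sense(north), giving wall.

Using maze.sense(east), giving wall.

I run maze.sense(south), and observe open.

I run stack.push(south), : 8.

Using maze.move(south), yielding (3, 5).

I try maze.sense(east), and get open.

I try stack.push(east), which returns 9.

Calling maze.move(east), and see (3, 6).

I run maze.sense(east), → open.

I invoke stack.push(east), and see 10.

I run maze.move(east), giving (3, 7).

Next I call maze.sense(north), yielding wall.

Next I call maze.sense(east), → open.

Next I call stack.push(east), yielding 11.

I call maze.move(east), yielding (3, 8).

Then maze.sense(north), → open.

Calling stack.push(north), and observe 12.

I try maze.move(north), → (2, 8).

Using maze.sense(north), — result: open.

Calling stack.push(north), : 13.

Then maze.move(north), yielding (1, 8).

Then maze.sense(north), : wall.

Using maze.sense(west), and get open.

I invoke stack.push(west), — result: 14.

Now I run maze.move(west), yielding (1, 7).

Using maze.sense(north), and observe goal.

Calling maze.move(north), yielding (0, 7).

Answer: (0, 7)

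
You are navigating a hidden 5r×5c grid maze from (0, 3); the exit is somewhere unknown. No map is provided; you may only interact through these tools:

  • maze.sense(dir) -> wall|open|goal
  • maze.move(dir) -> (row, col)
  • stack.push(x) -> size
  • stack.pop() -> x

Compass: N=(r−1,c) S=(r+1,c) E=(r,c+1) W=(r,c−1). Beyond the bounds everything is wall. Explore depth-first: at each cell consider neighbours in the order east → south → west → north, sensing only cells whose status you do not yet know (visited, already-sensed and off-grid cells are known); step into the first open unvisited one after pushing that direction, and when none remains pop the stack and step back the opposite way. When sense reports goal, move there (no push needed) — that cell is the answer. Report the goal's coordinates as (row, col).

Do: sense[dir: east]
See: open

Do: push[x: east]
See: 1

Do: move[dir: east]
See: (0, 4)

Do: sense[dir: south]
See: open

Do: push[x: south]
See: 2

Do: move[dir: south]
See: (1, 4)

Do: sense[dir: south]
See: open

Do: push[x: south]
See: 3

Do: move[dir: south]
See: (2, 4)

Do: sense[dir: south]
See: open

Do: push[x: south]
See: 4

Do: move[dir: south]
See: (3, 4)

Do: sense[dir: south]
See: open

Do: push[x: south]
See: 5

Do: move[dir: south]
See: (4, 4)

Do: sense[dir: west]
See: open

Do: push[x: west]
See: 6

Do: move[dir: west]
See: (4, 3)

Do: sense[dir: west]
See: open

Do: push[x: west]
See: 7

Do: move[dir: west]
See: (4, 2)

Do: sense[dir: west]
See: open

Do: push[x: west]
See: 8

Do: move[dir: west]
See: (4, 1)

Do: sense[dir: west]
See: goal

Do: move[dir: west]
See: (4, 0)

Answer: (4, 0)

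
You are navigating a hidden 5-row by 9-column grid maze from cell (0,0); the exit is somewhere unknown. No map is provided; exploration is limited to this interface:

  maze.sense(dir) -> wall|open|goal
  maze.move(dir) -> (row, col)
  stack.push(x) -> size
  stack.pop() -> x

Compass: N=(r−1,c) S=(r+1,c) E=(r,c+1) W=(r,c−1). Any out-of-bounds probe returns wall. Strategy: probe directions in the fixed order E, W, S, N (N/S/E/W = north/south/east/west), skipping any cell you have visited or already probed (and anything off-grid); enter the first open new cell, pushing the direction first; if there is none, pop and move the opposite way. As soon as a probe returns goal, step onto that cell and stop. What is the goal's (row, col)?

Using sense with dir='east', and get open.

I run push with x='east', — result: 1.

I invoke move with dir='east', yielding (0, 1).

Using sense with dir='east', and get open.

Calling push with x='east', giving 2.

I run move with dir='east', giving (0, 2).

Then sense with dir='east', → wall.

I call sense with dir='south', : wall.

I run pop(), — result: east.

Now I run move with dir='west', and observe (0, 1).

I run sense with dir='south', : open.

Now I run push with x='south', : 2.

Invoking move with dir='south', and get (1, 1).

Next I call sense with dir='west', yielding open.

Invoking push with x='west', and see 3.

Next I call move with dir='west', → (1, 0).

Using sense with dir='south', which returns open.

I try push with x='south', — result: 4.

I invoke move with dir='south', : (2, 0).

I run sense with dir='east', which returns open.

Using push with x='east', yielding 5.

Then move with dir='east', and observe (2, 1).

Calling sense with dir='east', which returns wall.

Now I run sense with dir='south', → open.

Calling push with x='south', which returns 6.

I run move with dir='south', — result: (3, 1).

Next I call sense with dir='east', yielding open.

I invoke push with x='east', which returns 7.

Using move with dir='east', which returns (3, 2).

Now I run sense with dir='east', : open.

Next I call push with x='east', yielding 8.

Invoking move with dir='east', : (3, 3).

I run sense with dir='east', and observe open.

Using push with x='east', : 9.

Using move with dir='east', yielding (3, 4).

I run sense with dir='east', giving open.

Using push with x='east', which returns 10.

I run move with dir='east', and observe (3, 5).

I run sense with dir='east', yielding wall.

Then sense with dir='south', and observe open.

I invoke push with x='south', — result: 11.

Then move with dir='south', yielding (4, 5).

Calling sense with dir='east', : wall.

Calling sense with dir='west', — result: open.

I try push with x='west', which returns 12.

Calling move with dir='west', and see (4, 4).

I try sense with dir='west', giving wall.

Now I run pop, which returns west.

Now I run move with dir='east', : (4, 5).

Using pop, → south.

Then move with dir='north', and get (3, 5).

I use sense with dir='north', yielding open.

Now I run push with x='north', yielding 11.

Then move with dir='north', and observe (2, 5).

I try sense with dir='east', : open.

Next I call push with x='east', giving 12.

Now I run move with dir='east', giving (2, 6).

Invoking sense with dir='east', giving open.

Using push with x='east', : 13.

I call move with dir='east', yielding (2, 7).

I invoke sense with dir='east', which returns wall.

I call sense with dir='south', which returns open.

I use push with x='south', — result: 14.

I try move with dir='south', yielding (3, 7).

I run sense with dir='east', → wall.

I run sense with dir='south', and observe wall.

I use pop, and see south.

I call move with dir='north', — result: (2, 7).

Invoking sense with dir='north', which returns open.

Next I call push with x='north', — result: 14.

Invoking move with dir='north', and observe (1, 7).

Then sense with dir='east', giving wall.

Then sense with dir='west', and observe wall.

Calling sense with dir='north', and get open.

I use push with x='north', giving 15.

Using move with dir='north', giving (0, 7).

Then sense with dir='east', yielding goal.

Now I run move with dir='east', and get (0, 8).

Answer: (0, 8)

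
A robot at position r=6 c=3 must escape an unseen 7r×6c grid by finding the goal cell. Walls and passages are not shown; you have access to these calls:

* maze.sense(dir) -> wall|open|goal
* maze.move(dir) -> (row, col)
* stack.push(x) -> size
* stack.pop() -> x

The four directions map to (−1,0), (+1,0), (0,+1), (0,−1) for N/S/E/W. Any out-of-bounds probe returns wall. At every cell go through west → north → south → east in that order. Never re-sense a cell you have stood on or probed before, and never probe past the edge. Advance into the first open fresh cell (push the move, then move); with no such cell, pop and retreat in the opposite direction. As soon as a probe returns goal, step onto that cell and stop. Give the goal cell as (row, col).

% maze.sense(dir='west') ~> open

% stack.push(x='west') ~> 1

% maze.move(dir='west') ~> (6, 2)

% maze.sense(dir='west') ~> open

% stack.push(x='west') ~> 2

% maze.move(dir='west') ~> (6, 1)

% maze.sense(dir='west') ~> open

% stack.push(x='west') ~> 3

% maze.move(dir='west') ~> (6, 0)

% maze.sense(dir='north') ~> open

% stack.push(x='north') ~> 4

% maze.move(dir='north') ~> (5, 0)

% maze.sense(dir='north') ~> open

% stack.push(x='north') ~> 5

% maze.move(dir='north') ~> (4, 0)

% maze.sense(dir='north') ~> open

% stack.push(x='north') ~> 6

% maze.move(dir='north') ~> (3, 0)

% maze.sense(dir='north') ~> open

% stack.push(x='north') ~> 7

% maze.move(dir='north') ~> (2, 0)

% maze.sense(dir='north') ~> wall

% maze.sense(dir='east') ~> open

% stack.push(x='east') ~> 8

% maze.move(dir='east') ~> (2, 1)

% maze.sense(dir='north') ~> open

% stack.push(x='north') ~> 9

% maze.move(dir='north') ~> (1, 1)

% maze.sense(dir='north') ~> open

% stack.push(x='north') ~> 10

% maze.move(dir='north') ~> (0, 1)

% maze.sense(dir='west') ~> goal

% maze.move(dir='west') ~> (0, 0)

Answer: (0, 0)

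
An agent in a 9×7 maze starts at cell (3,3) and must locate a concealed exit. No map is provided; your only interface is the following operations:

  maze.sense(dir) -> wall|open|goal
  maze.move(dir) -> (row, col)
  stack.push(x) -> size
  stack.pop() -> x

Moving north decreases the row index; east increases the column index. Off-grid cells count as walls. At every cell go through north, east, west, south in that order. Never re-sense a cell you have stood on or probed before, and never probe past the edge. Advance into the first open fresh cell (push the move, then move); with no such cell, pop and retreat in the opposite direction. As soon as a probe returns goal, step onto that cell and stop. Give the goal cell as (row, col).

Act: maze.sense[north]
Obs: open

Act: stack.push[north]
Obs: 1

Act: maze.move[north]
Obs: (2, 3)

Act: maze.sense[north]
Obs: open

Act: stack.push[north]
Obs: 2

Act: maze.move[north]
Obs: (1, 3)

Act: maze.sense[north]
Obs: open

Act: stack.push[north]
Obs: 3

Act: maze.move[north]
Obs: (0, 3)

Act: maze.sense[east]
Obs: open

Act: stack.push[east]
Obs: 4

Act: maze.move[east]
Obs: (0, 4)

Act: maze.sense[east]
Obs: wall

Act: maze.sense[south]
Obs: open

Act: stack.push[south]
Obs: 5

Act: maze.move[south]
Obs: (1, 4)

Act: maze.sense[east]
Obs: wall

Act: maze.sense[south]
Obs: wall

Act: stack.pop[]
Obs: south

Act: maze.move[north]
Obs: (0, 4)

Act: stack.pop[]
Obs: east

Act: maze.move[west]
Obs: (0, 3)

Act: maze.sense[west]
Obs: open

Act: stack.push[west]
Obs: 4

Act: maze.move[west]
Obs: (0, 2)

Act: maze.sense[west]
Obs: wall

Act: maze.sense[south]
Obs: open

Act: stack.push[south]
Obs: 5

Act: maze.move[south]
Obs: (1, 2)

Act: maze.sense[west]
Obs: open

Act: stack.push[west]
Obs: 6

Act: maze.move[west]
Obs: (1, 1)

Act: maze.sense[west]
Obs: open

Act: stack.push[west]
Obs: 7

Act: maze.move[west]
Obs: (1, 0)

Act: maze.sense[north]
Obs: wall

Act: maze.sense[south]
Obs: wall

Act: stack.pop[]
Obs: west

Act: maze.move[east]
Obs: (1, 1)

Act: maze.sense[south]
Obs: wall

Act: stack.pop[]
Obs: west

Act: maze.move[east]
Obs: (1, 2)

Act: maze.sense[south]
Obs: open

Act: stack.push[south]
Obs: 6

Act: maze.move[south]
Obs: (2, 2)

Act: maze.sense[south]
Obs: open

Act: stack.push[south]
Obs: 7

Act: maze.move[south]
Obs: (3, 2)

Act: maze.sense[west]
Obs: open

Act: stack.push[west]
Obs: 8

Act: maze.move[west]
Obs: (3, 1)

Act: maze.sense[west]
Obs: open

Act: stack.push[west]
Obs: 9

Act: maze.move[west]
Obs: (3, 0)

Act: maze.sense[south]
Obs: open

Act: stack.push[south]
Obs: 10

Act: maze.move[south]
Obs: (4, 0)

Act: maze.sense[east]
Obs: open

Act: stack.push[east]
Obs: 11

Act: maze.move[east]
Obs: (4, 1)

Act: maze.sense[east]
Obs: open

Act: stack.push[east]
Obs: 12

Act: maze.move[east]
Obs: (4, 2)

Act: maze.sense[east]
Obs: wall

Act: maze.sense[south]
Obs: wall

Act: stack.pop[]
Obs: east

Act: maze.move[west]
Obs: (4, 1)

Act: maze.sense[south]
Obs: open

Act: stack.push[south]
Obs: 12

Act: maze.move[south]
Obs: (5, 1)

Act: maze.sense[west]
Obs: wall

Act: maze.sense[south]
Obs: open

Act: stack.push[south]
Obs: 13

Act: maze.move[south]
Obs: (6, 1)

Act: maze.sense[east]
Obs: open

Act: stack.push[east]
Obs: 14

Act: maze.move[east]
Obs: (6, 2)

Act: maze.sense[east]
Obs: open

Act: stack.push[east]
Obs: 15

Act: maze.move[east]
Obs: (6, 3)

Act: maze.sense[north]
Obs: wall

Act: maze.sense[east]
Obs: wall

Act: maze.sense[south]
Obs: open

Act: stack.push[south]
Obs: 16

Act: maze.move[south]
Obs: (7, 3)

Act: maze.sense[east]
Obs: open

Act: stack.push[east]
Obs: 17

Act: maze.move[east]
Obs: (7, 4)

Act: maze.sense[east]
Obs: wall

Act: maze.sense[south]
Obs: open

Act: stack.push[south]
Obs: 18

Act: maze.move[south]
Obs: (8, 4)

Act: maze.sense[east]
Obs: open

Act: stack.push[east]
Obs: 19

Act: maze.move[east]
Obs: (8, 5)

Act: maze.sense[east]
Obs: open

Act: stack.push[east]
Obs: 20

Act: maze.move[east]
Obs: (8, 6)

Act: maze.sense[north]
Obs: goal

Act: maze.move[north]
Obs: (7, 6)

Answer: (7, 6)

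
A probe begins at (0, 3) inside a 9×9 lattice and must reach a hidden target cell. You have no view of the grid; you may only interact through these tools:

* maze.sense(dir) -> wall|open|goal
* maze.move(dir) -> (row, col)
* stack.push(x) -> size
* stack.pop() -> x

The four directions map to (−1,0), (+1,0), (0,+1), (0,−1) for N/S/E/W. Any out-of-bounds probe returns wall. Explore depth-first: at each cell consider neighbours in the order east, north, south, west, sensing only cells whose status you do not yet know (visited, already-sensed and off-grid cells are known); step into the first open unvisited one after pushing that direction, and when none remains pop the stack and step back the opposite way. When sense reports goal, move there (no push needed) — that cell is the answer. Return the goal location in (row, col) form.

Next I call sense on dir=east, yielding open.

Calling push on x=east, giving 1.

Then move on dir=east, and see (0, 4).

Next I call sense on dir=east, yielding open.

I run push on x=east, → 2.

Invoking move on dir=east, → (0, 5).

I invoke sense on dir=east, : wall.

I run sense on dir=south, which returns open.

I use push on x=south, : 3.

I call move on dir=south, and see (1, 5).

Next I call sense on dir=east, which returns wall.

I use sense on dir=south, and get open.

I try push on x=south, giving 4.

Calling move on dir=south, and observe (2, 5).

Then sense on dir=east, and observe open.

Now I run push on x=east, — result: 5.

I call move on dir=east, which returns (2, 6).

Invoking sense on dir=east, → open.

Using push on x=east, : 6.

I invoke move on dir=east, yielding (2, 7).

I call sense on dir=east, : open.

I run push on x=east, — result: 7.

I run move on dir=east, : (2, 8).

Invoking sense on dir=north, — result: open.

I run push on x=north, and see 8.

Invoking move on dir=north, → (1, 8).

I call sense on dir=north, yielding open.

Invoking push on x=north, which returns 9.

I run move on dir=north, yielding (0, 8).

Now I run sense on dir=west, yielding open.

Then push on x=west, : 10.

Then move on dir=west, giving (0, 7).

I run sense on dir=south, yielding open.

Now I run push on x=south, → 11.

I try move on dir=south, giving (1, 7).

I invoke pop(), and see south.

I invoke move on dir=north, → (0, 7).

I call pop(), which returns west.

I use move on dir=east, and observe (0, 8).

Next I call pop, — result: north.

I invoke move on dir=south, and see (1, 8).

I invoke pop, → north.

Then move on dir=south, and observe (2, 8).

Next I call sense on dir=south, giving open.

Next I call push on x=south, giving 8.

Calling move on dir=south, — result: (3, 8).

I try sense on dir=south, and observe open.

I try push on x=south, yielding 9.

I invoke move on dir=south, which returns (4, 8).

Using sense on dir=south, → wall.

I invoke sense on dir=west, giving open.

I try push on x=west, which returns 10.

I run move on dir=west, : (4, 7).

Now I run sense on dir=north, giving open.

Invoking push on x=north, → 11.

I try move on dir=north, which returns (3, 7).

Now I run sense on dir=west, → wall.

Now I run pop, and observe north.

Invoking move on dir=south, and observe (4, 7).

Now I run sense on dir=south, : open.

I call push on x=south, — result: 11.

I invoke move on dir=south, yielding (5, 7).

I use sense on dir=south, : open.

Using push on x=south, → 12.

Calling move on dir=south, → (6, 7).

I use sense on dir=east, : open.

I use push on x=east, and observe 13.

Now I run move on dir=east, — result: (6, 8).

I try sense on dir=south, : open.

Next I call push on x=south, — result: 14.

Now I run move on dir=south, which returns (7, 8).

Calling sense on dir=south, which returns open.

Now I run push on x=south, and get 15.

Invoking move on dir=south, → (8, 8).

I call sense on dir=west, yielding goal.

I use move on dir=west, and observe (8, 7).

Answer: (8, 7)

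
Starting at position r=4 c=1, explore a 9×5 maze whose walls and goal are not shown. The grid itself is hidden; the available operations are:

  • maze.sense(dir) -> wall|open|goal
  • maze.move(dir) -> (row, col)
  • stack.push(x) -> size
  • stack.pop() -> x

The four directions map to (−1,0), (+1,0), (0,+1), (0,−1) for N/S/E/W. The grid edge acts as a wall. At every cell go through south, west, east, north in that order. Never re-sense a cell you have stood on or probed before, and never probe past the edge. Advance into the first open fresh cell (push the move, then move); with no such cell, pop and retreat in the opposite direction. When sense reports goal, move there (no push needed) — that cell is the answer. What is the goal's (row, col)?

Calling sense with dir='south', which returns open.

I call push with x='south', which returns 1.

I invoke move with dir='south', which returns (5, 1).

I call sense with dir='south', yielding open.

I use push with x='south', → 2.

I use move with dir='south', : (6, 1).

I call sense with dir='south', — result: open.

I call push with x='south', and get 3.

I try move with dir='south', yielding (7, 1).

I call sense with dir='south', yielding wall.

I call sense with dir='west', : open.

I use push with x='west', — result: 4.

Invoking move with dir='west', giving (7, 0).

I try sense with dir='south', → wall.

I call sense with dir='north', — result: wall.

I try pop(), which returns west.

Invoking move with dir='east', yielding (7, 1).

Calling sense with dir='east', → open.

I use push with x='east', yielding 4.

Calling move with dir='east', and get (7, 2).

Using sense with dir='south', → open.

I invoke push with x='south', giving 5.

Then move with dir='south', and get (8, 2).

Next I call sense with dir='east', : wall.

I try pop(), and see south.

Using move with dir='north', and see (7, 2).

Next I call sense with dir='east', which returns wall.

I use sense with dir='north', which returns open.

I run push with x='north', and see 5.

I run move with dir='north', → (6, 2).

Now I run sense with dir='east', and see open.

Next I call push with x='east', and observe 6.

Next I call move with dir='east', giving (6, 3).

I run sense with dir='east', and get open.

Using push with x='east', : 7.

Next I call move with dir='east', and see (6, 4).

Then sense with dir='south', : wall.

Invoking sense with dir='north', and see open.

I use push with x='north', → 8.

I invoke move with dir='north', and see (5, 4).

Using sense with dir='west', and see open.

I use push with x='west', and see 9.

I run move with dir='west', yielding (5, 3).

Then sense with dir='west', and see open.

I call push with x='west', and see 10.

I call move with dir='west', giving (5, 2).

I run sense with dir='north', and observe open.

Invoking push with x='north', and get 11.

Then move with dir='north', and see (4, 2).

Using sense with dir='east', — result: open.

Invoking push with x='east', and see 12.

Calling move with dir='east', which returns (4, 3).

I call sense with dir='east', giving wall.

I invoke sense with dir='north', and get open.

Calling push with x='north', yielding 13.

I call move with dir='north', → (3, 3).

Invoking sense with dir='west', and see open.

Then push with x='west', giving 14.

I use move with dir='west', — result: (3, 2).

Next I call sense with dir='west', : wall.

I call sense with dir='north', → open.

I invoke push with x='north', yielding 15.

Invoking move with dir='north', : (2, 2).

I use sense with dir='west', and observe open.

Calling push with x='west', and get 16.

I run move with dir='west', and observe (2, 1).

I use sense with dir='west', — result: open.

Next I call push with x='west', yielding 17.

I try move with dir='west', and see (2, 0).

Now I run sense with dir='south', which returns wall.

I invoke sense with dir='north', : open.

Calling push with x='north', — result: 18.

Invoking move with dir='north', and get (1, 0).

I run sense with dir='east', which returns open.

Invoking push with x='east', → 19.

Now I run move with dir='east', → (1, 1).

I run sense with dir='east', and observe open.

Now I run push with x='east', and see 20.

Next I call move with dir='east', giving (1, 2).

I run sense with dir='east', which returns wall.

Now I run sense with dir='north', giving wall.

Next I call pop(), and get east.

Then move with dir='west', : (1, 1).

Using sense with dir='north', which returns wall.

Invoking pop, and observe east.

Calling move with dir='west', : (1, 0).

I call sense with dir='north', — result: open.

I use push with x='north', and see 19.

Using move with dir='north', which returns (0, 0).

I run pop(), yielding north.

I call move with dir='south', — result: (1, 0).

Now I run pop(), → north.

Next I call move with dir='south', — result: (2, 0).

Using pop, — result: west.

Invoking move with dir='east', and see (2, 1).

I try pop(), and get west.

I invoke move with dir='east', — result: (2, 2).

Now I run sense with dir='east', and observe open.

Then push with x='east', and get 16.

I try move with dir='east', and observe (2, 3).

I invoke sense with dir='east', — result: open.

Now I run push with x='east', : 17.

I call move with dir='east', and get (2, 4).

Now I run sense with dir='south', — result: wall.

Now I run sense with dir='north', : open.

Calling push with x='north', → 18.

I call move with dir='north', — result: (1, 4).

I call sense with dir='north', yielding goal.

I call move with dir='north', — result: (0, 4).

Answer: (0, 4)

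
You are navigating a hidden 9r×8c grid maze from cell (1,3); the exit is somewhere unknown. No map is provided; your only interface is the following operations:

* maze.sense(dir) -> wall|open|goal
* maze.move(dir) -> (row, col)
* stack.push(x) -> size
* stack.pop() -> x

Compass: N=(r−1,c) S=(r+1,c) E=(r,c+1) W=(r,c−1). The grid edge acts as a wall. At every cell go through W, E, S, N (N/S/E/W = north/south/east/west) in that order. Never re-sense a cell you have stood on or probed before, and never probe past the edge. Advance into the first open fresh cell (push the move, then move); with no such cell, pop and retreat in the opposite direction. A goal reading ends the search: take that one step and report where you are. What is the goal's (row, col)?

% maze.sense dir: west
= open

% stack.push x: west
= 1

% maze.move dir: west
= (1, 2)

% maze.sense dir: west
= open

% stack.push x: west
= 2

% maze.move dir: west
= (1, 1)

% maze.sense dir: west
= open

% stack.push x: west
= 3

% maze.move dir: west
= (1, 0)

% maze.sense dir: south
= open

% stack.push x: south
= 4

% maze.move dir: south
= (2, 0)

% maze.sense dir: east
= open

% stack.push x: east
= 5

% maze.move dir: east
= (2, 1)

% maze.sense dir: east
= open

% stack.push x: east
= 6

% maze.move dir: east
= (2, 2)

% maze.sense dir: east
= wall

% maze.sense dir: south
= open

% stack.push x: south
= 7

% maze.move dir: south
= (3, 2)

% maze.sense dir: west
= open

% stack.push x: west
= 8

% maze.move dir: west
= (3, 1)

% maze.sense dir: west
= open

% stack.push x: west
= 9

% maze.move dir: west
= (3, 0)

% maze.sense dir: south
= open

% stack.push x: south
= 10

% maze.move dir: south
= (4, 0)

% maze.sense dir: east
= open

% stack.push x: east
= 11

% maze.move dir: east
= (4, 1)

% maze.sense dir: east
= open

% stack.push x: east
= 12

% maze.move dir: east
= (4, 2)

% maze.sense dir: east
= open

% stack.push x: east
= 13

% maze.move dir: east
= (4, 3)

% maze.sense dir: east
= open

% stack.push x: east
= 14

% maze.move dir: east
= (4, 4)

% maze.sense dir: east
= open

% stack.push x: east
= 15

% maze.move dir: east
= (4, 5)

% maze.sense dir: east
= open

% stack.push x: east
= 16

% maze.move dir: east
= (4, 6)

% maze.sense dir: east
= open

% stack.push x: east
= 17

% maze.move dir: east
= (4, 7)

% maze.sense dir: south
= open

% stack.push x: south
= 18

% maze.move dir: south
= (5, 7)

% maze.sense dir: west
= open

% stack.push x: west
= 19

% maze.move dir: west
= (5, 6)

% maze.sense dir: west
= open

% stack.push x: west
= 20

% maze.move dir: west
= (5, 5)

% maze.sense dir: west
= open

% stack.push x: west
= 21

% maze.move dir: west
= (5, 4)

% maze.sense dir: west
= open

% stack.push x: west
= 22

% maze.move dir: west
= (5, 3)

% maze.sense dir: west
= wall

% maze.sense dir: south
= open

% stack.push x: south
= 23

% maze.move dir: south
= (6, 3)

% maze.sense dir: west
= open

% stack.push x: west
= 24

% maze.move dir: west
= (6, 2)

% maze.sense dir: west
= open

% stack.push x: west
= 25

% maze.move dir: west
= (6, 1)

% maze.sense dir: west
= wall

% maze.sense dir: south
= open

% stack.push x: south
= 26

% maze.move dir: south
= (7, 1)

% maze.sense dir: west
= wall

% maze.sense dir: east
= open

% stack.push x: east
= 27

% maze.move dir: east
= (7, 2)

% maze.sense dir: east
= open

% stack.push x: east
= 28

% maze.move dir: east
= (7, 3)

% maze.sense dir: east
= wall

% maze.sense dir: south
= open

% stack.push x: south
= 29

% maze.move dir: south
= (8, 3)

% maze.sense dir: west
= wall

% maze.sense dir: east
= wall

% stack.pop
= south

% maze.move dir: north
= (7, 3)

% stack.pop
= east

% maze.move dir: west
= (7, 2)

% stack.pop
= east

% maze.move dir: west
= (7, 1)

% maze.sense dir: south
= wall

% stack.pop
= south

% maze.move dir: north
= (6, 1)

% maze.sense dir: north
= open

% stack.push x: north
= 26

% maze.move dir: north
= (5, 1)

% maze.sense dir: west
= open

% stack.push x: west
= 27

% maze.move dir: west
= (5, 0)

% stack.pop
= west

% maze.move dir: east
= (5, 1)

% stack.pop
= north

% maze.move dir: south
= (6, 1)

% stack.pop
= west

% maze.move dir: east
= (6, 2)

% stack.pop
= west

% maze.move dir: east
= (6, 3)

% maze.sense dir: east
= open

% stack.push x: east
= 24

% maze.move dir: east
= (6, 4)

% maze.sense dir: east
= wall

% stack.pop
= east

% maze.move dir: west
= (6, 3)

% stack.pop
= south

% maze.move dir: north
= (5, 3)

% stack.pop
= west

% maze.move dir: east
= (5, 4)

% stack.pop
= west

% maze.move dir: east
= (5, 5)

% stack.pop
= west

% maze.move dir: east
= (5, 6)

% maze.sense dir: south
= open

% stack.push x: south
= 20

% maze.move dir: south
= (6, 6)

% maze.sense dir: east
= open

% stack.push x: east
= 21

% maze.move dir: east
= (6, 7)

% maze.sense dir: south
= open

% stack.push x: south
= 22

% maze.move dir: south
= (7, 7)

% maze.sense dir: west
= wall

% maze.sense dir: south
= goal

% maze.move dir: south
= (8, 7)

Answer: (8, 7)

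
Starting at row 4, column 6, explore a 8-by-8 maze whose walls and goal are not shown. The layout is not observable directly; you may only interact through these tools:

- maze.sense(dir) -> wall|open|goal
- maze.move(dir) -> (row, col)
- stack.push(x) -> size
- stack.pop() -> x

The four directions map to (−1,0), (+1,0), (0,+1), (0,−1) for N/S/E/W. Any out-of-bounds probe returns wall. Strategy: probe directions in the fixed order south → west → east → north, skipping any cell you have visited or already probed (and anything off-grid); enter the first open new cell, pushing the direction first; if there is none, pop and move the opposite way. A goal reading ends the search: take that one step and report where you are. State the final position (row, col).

I use maze.sense using dir→south, which returns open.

Next I call stack.push using x→south, → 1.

Calling maze.move using dir→south, and observe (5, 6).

I run maze.sense using dir→south, giving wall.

I use maze.sense using dir→west, and get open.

I run stack.push using x→west, → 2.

Using maze.move using dir→west, which returns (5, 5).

I call maze.sense using dir→south, and see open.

Invoking stack.push using x→south, — result: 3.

Then maze.move using dir→south, yielding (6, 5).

Next I call maze.sense using dir→south, and observe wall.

I invoke maze.sense using dir→west, → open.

Next I call stack.push using x→west, and observe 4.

Then maze.move using dir→west, and observe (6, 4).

I run maze.sense using dir→south, — result: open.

I invoke stack.push using x→south, yielding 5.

Using maze.move using dir→south, — result: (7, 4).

Next I call maze.sense using dir→west, : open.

I try stack.push using x→west, giving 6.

I call maze.move using dir→west, and get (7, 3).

I use maze.sense using dir→west, → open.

I invoke stack.push using x→west, which returns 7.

I run maze.move using dir→west, : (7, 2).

Calling maze.sense using dir→west, yielding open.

I call stack.push using x→west, : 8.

Then maze.move using dir→west, → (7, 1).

I invoke maze.sense using dir→west, : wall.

Invoking maze.sense using dir→north, : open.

Invoking stack.push using x→north, and observe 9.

Next I call maze.move using dir→north, which returns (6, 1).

Using maze.sense using dir→west, yielding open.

Next I call stack.push using x→west, : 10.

I try maze.move using dir→west, : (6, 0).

Invoking maze.sense using dir→north, which returns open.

Next I call stack.push using x→north, and observe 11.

I call maze.move using dir→north, — result: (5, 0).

I call maze.sense using dir→east, and observe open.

I run stack.push using x→east, → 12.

Next I call maze.move using dir→east, — result: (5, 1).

I run maze.sense using dir→east, → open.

Then stack.push using x→east, and see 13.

I call maze.move using dir→east, and get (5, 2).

Invoking maze.sense using dir→south, — result: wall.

I use maze.sense using dir→east, giving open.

Then stack.push using x→east, — result: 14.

Invoking maze.move using dir→east, → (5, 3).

Then maze.sense using dir→south, and observe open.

I invoke stack.push using x→south, yielding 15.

I use maze.move using dir→south, and get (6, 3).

I invoke stack.pop, and see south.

I call maze.move using dir→north, yielding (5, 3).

Invoking maze.sense using dir→east, which returns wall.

I call maze.sense using dir→north, and observe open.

I run stack.push using x→north, — result: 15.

Invoking maze.move using dir→north, — result: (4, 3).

Using maze.sense using dir→west, — result: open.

I try stack.push using x→west, yielding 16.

Next I call maze.move using dir→west, which returns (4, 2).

Calling maze.sense using dir→west, and observe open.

I use stack.push using x→west, : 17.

I use maze.move using dir→west, : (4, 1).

I use maze.sense using dir→west, : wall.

Next I call maze.sense using dir→north, and observe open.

I call stack.push using x→north, yielding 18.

Invoking maze.move using dir→north, which returns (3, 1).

Then maze.sense using dir→west, and see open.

Using stack.push using x→west, and observe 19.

Next I call maze.move using dir→west, which returns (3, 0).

I invoke maze.sense using dir→north, — result: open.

Using stack.push using x→north, and see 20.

I invoke maze.move using dir→north, → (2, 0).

Invoking maze.sense using dir→east, which returns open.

Calling stack.push using x→east, : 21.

I invoke maze.move using dir→east, and observe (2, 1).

I call maze.sense using dir→east, yielding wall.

Invoking maze.sense using dir→north, which returns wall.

Next I call stack.pop(), — result: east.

Invoking maze.move using dir→west, and see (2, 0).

I use maze.sense using dir→north, → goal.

Invoking maze.move using dir→north, yielding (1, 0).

Answer: (1, 0)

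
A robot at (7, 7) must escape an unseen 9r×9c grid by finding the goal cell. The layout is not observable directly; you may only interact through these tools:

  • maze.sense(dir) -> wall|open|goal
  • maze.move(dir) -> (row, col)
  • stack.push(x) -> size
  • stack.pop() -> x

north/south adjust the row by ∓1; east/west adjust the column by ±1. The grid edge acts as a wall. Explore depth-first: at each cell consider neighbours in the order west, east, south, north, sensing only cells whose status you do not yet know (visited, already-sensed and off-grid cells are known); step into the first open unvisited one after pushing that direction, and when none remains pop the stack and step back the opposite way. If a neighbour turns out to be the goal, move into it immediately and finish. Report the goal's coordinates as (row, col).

% sense west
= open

% push west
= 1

% move west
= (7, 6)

% sense west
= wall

% sense south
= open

% push south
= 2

% move south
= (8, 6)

% sense west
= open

% push west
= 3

% move west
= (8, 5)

% sense west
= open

% push west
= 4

% move west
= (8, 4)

% sense west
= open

% push west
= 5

% move west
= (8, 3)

% sense west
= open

% push west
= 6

% move west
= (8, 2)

% sense west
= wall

% sense north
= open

% push north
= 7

% move north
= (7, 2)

% sense west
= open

% push west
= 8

% move west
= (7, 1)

% sense west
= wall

% sense north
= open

% push north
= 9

% move north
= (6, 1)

% sense west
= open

% push west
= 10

% move west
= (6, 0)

% sense north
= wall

% pop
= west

% move east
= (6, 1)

% sense east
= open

% push east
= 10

% move east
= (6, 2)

% sense east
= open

% push east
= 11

% move east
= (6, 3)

% sense east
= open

% push east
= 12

% move east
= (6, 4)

% sense east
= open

% push east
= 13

% move east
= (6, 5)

% sense east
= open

% push east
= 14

% move east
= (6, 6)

% sense east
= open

% push east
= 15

% move east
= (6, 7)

% sense east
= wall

% sense north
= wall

% pop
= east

% move west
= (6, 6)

% sense north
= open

% push north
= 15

% move north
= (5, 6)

% sense west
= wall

% sense north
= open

% push north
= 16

% move north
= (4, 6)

% sense west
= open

% push west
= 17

% move west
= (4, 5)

% sense west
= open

% push west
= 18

% move west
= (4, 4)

% sense west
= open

% push west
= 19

% move west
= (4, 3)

% sense west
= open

% push west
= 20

% move west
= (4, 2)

% sense west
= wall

% sense south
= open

% push south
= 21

% move south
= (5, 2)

% sense west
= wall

% sense east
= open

% push east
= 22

% move east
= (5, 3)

% sense east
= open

% push east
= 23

% move east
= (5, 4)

% pop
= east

% move west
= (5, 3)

% pop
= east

% move west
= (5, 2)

% pop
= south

% move north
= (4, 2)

% sense north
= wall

% pop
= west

% move east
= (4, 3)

% sense north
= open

% push north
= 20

% move north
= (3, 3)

% sense east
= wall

% sense north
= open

% push north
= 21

% move north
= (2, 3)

% sense west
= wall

% sense east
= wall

% sense north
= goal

% move north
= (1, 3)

Answer: (1, 3)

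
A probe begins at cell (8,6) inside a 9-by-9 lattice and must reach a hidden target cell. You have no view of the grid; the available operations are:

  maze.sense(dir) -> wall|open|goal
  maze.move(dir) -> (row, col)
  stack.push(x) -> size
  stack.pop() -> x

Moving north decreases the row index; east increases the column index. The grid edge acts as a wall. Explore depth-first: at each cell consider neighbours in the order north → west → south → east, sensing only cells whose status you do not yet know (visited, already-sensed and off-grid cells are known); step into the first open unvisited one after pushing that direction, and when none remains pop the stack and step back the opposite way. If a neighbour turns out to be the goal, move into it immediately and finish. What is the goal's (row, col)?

! maze.sense(dir='north') => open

! stack.push(x='north') => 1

! maze.move(dir='north') => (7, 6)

! maze.sense(dir='north') => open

! stack.push(x='north') => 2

! maze.move(dir='north') => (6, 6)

! maze.sense(dir='north') => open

! stack.push(x='north') => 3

! maze.move(dir='north') => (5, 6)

! maze.sense(dir='north') => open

! stack.push(x='north') => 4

! maze.move(dir='north') => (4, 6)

! maze.sense(dir='north') => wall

! maze.sense(dir='west') => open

! stack.push(x='west') => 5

! maze.move(dir='west') => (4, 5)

! maze.sense(dir='north') => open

! stack.push(x='north') => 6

! maze.move(dir='north') => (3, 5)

! maze.sense(dir='north') => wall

! maze.sense(dir='west') => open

! stack.push(x='west') => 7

! maze.move(dir='west') => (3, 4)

! maze.sense(dir='north') => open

! stack.push(x='north') => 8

! maze.move(dir='north') => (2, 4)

! maze.sense(dir='north') => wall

! maze.sense(dir='west') => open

! stack.push(x='west') => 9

! maze.move(dir='west') => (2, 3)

! maze.sense(dir='north') => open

! stack.push(x='north') => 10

! maze.move(dir='north') => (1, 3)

! maze.sense(dir='north') => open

! stack.push(x='north') => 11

! maze.move(dir='north') => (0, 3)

! maze.sense(dir='west') => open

! stack.push(x='west') => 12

! maze.move(dir='west') => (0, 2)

! maze.sense(dir='west') => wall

! maze.sense(dir='south') => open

! stack.push(x='south') => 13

! maze.move(dir='south') => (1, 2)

! maze.sense(dir='west') => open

! stack.push(x='west') => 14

! maze.move(dir='west') => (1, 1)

! maze.sense(dir='west') => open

! stack.push(x='west') => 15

! maze.move(dir='west') => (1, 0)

! maze.sense(dir='north') => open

! stack.push(x='north') => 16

! maze.move(dir='north') => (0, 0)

! stack.pop() => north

! maze.move(dir='south') => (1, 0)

! maze.sense(dir='south') => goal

! maze.move(dir='south') => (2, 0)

Answer: (2, 0)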